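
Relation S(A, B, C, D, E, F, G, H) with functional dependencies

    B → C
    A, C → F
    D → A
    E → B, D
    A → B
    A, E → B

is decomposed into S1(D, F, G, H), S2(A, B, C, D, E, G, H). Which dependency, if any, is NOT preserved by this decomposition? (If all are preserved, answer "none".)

A, C → F

Check A, C → F: no single fragment contains all of {A, C, F}, and the restricted closure of {A, C} across the fragments never reaches {F}.
B → C is preserved.
D → A is preserved.
E → B, D is preserved.
A → B is preserved.
A, E → B is preserved.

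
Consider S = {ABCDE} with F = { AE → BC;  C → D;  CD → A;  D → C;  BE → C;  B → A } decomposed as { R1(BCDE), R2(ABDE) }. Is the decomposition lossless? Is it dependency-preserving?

Lossless test: (BDE)⁺ = {ABCDE}, which contains all of one fragment — lossless.
Dependency preservation: AE → BC; CD → A are not contained in any single fragment, but the restricted closure of each left-hand side across the fragments still reaches the right-hand side; the remaining FDs each lie inside some fragment. All dependencies are preserved.

lossless and dependency-preserving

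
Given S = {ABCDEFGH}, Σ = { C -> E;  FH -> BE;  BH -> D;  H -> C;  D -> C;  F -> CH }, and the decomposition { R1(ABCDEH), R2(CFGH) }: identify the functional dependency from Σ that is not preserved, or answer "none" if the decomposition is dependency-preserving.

Check FH → BE: no single fragment contains all of {BEFH}, and the restricted closure of {FH} across the fragments never reaches {BE}.
C → E is preserved.
BH → D is preserved.
H → C is preserved.
D → C is preserved.
F → CH is preserved.

FH -> BE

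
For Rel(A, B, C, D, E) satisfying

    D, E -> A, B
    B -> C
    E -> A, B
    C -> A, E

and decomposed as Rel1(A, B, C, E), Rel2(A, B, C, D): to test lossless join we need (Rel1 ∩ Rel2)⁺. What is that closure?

A, B, C, E

Rel1 ∩ Rel2 = {A, B, C}.
C → A, E applies, adding E
Closure: {A, B, C, E}.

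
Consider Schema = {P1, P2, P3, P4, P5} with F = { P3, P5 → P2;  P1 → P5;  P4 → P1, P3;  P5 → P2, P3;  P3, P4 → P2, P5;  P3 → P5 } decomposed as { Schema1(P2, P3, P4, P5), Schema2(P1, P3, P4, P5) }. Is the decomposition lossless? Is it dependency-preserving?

lossless and dependency-preserving

Lossless test: (P3, P4, P5)⁺ = {P1, P2, P3, P4, P5}, which contains all of one fragment — lossless.
Dependency preservation: every FD's attributes lie within a single fragment, so each can be enforced locally — preserved.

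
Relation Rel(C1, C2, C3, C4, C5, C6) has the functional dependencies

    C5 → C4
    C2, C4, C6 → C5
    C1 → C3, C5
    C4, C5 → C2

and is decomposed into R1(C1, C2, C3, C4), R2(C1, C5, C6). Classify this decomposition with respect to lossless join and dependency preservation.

lossless but not dependency-preserving

Lossless test: (C1)⁺ = {C1, C2, C3, C4, C5}, which contains all of one fragment — lossless.
Dependency preservation: the restricted closure of {C5} across the fragments never reaches {C4}, so C5 → C4 cannot be enforced without a join — not preserved.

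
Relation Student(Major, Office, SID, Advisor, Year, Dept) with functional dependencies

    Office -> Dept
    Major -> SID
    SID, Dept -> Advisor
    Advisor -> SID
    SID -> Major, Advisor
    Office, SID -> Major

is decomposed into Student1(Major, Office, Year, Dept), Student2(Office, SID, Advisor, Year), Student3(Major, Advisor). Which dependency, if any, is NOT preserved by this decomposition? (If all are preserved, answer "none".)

none

Office → Dept lies within Student1.
Major → SID: restricted closure across fragments reaches SID.
SID, Dept → Advisor: restricted closure across fragments reaches Advisor.
Advisor → SID lies within Student2.
SID → Major, Advisor: restricted closure across fragments reaches Major, Advisor.
Office, SID → Major: restricted closure across fragments reaches Major.
Every dependency is enforceable on the fragments, so the decomposition is dependency-preserving.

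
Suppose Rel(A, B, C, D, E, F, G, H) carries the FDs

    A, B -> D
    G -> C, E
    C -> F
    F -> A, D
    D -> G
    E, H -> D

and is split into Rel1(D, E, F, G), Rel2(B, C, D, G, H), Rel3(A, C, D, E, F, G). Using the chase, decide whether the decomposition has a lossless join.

Yes

Chase test. Columns are A, B, C, D, E, F, G, H; row i has aⱼ where attribute j ∈ Reli, else bᵢⱼ.
Initial tableau (one row per fragment):
  row 1: b11 b12 b13 a4 a5 a6 a7 b18
  row 2: b21 a2 a3 a4 b25 b26 a7 a8
  row 3: a1 b32 a3 a4 a5 a6 a7 b38
Rows 1 and 2 agree on G; apply G→C, E and equate their C, E entries.
Rows 1 and 2 agree on C; apply C→F and equate their F entries.
Rows 1 and 2 agree on F; apply F→A, D and equate their A, D entries.
Rows 1 and 3 agree on F; apply F→A, D and equate their A, D entries.
Row 2 is now all distinguished symbols — the join is lossless.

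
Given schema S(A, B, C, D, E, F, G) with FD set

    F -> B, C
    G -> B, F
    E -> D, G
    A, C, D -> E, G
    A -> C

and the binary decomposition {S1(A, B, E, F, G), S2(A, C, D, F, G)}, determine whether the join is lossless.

No

Common attributes: S1 ∩ S2 = {A, F, G}.
Closure of {A, F, G}: F → B, C applies, adding B, C. So (A, F, G)⁺ = {A, B, C, F, G}.
The closure contains neither all of S1 = {A, B, E, F, G} nor all of S2 = {A, C, D, F, G}, so the common attributes are not a superkey of either fragment. The join is lossy.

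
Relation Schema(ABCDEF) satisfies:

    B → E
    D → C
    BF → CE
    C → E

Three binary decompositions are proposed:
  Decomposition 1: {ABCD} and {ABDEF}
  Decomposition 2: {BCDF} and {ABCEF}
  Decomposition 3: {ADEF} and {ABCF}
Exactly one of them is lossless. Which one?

Decomposition 1

Decomposition 1: common = {ABD}, closure = {ABCDE} → lossless.
Decomposition 2: common = {BCF}, closure = {BCEF} → lossy.
Decomposition 3: common = {AF}, closure = {AF} → lossy.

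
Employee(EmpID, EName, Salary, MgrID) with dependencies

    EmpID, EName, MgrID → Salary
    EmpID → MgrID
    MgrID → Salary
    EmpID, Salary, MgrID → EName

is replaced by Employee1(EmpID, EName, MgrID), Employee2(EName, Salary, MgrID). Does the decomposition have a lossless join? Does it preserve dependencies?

Lossless test: (EName, MgrID)⁺ = {EName, Salary, MgrID}, which contains all of one fragment — lossless.
Dependency preservation: EmpID, EName, MgrID → Salary; EmpID, Salary, MgrID → EName are not contained in any single fragment, but the restricted closure of each left-hand side across the fragments still reaches the right-hand side; the remaining FDs each lie inside some fragment. All dependencies are preserved.

lossless and dependency-preserving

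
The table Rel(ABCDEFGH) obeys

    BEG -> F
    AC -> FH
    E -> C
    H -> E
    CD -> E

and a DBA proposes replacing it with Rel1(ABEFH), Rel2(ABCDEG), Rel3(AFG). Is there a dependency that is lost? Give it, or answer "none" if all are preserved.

Check BEG → F: no single fragment contains all of {BEFG}, and the restricted closure of {BEG} across the fragments never reaches {F}.
AC → FH is preserved.
E → C is preserved.
H → E is preserved.
CD → E is preserved.

BEG -> F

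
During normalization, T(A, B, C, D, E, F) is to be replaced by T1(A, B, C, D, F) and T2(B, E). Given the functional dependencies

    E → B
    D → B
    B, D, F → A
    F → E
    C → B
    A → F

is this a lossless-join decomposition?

Common attributes: T1 ∩ T2 = {B}.
No dependency enlarges {B}, so (B)⁺ = {B}.
The closure contains neither all of T1 = {A, B, C, D, F} nor all of T2 = {B, E}, so the common attributes are not a superkey of either fragment. The join is lossy.

No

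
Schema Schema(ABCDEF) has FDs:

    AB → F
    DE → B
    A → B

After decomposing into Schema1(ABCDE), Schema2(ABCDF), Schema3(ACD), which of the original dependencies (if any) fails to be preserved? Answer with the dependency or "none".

none

AB → F lies within Schema2.
DE → B lies within Schema1.
A → B lies within Schema1.
Every dependency is enforceable on the fragments, so the decomposition is dependency-preserving.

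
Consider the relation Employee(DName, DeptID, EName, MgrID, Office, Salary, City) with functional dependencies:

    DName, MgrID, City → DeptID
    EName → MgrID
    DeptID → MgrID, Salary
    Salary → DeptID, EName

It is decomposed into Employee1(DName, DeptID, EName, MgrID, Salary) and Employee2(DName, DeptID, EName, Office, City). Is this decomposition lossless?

Yes

Common attributes: Employee1 ∩ Employee2 = {DName, DeptID, EName}.
Closure of {DName, DeptID, EName}: EName → MgrID applies, adding MgrID; DeptID → MgrID, Salary applies, adding Salary. So (DName, DeptID, EName)⁺ = {DName, DeptID, EName, MgrID, Salary}.
This closure contains every attribute of Employee1, so Employee1 ∩ Employee2 → Employee1. The join is lossless.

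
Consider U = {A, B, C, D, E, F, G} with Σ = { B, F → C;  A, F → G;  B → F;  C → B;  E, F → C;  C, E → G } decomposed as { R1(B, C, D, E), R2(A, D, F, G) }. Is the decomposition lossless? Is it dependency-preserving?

lossy and not dependency-preserving

Lossless test: (D)⁺ = {D}, which is a superkey of neither fragment — lossy.
Dependency preservation: the restricted closure of {B} across the fragments never reaches {F}, so B → F cannot be enforced without a join — not preserved.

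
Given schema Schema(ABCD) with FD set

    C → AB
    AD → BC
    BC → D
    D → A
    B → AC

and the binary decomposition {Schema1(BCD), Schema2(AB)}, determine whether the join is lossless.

Common attributes: Schema1 ∩ Schema2 = {B}.
Closure of {B}: B → AC applies, adding AC; BC → D applies, adding D. So (B)⁺ = {ABCD}.
This closure contains every attribute of Schema1, so Schema1 ∩ Schema2 → Schema1. The join is lossless.

Yes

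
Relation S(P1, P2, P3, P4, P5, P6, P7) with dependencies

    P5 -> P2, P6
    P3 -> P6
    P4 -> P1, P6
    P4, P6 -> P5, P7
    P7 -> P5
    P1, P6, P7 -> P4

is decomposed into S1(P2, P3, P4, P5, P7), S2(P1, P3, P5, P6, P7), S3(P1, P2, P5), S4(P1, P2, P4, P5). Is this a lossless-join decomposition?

Yes

Chase test. Columns are P1, P2, P3, P4, P5, P6, P7; row i has aⱼ where attribute j ∈ Si, else bᵢⱼ.
Initial tableau (one row per fragment):
  row 1: b11 a2 a3 a4 a5 b16 a7
  row 2: a1 b22 a3 b24 a5 a6 a7
  row 3: a1 a2 b33 b34 a5 b36 b37
  row 4: a1 a2 b43 a4 a5 b46 b47
Rows 1 and 2 agree on P5; apply P5→P2, P6 and equate their P2, P6 entries.
Rows 1 and 3 agree on P5; apply P5→P2, P6 and equate their P2, P6 entries.
Rows 1 and 4 agree on P5; apply P5→P2, P6 and equate their P2, P6 entries.
Rows 1 and 4 agree on P4; apply P4→P1, P6 and equate their P1, P6 entries.
Rows 1 and 4 agree on P4, P6; apply P4, P6→P5, P7 and equate their P5, P7 entries.
Rows 1 and 2 agree on P1, P6, P7; apply P1, P6, P7→P4 and equate their P4 entries.
Row 1 is now all distinguished symbols — the join is lossless.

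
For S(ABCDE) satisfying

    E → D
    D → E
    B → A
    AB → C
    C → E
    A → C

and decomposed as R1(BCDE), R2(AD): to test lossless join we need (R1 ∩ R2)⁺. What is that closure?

DE

R1 ∩ R2 = {D}.
D → E applies, adding E
Closure: {DE}.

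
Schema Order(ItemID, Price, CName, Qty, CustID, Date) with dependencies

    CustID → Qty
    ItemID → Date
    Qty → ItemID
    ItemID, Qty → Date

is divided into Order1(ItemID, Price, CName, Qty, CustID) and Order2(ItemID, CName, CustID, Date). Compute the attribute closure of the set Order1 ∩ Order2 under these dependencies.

ItemID, CName, Qty, CustID, Date

Order1 ∩ Order2 = {ItemID, CName, CustID}.
CustID → Qty applies, adding Qty
ItemID → Date applies, adding Date
Closure: {ItemID, CName, Qty, CustID, Date}.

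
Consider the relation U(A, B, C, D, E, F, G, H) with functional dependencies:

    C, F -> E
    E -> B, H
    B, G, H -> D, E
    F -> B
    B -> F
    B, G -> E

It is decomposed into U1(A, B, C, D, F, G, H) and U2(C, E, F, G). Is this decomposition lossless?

Yes

Common attributes: U1 ∩ U2 = {C, F, G}.
Closure of {C, F, G}: C, F → E applies, adding E; E → B, H applies, adding B, H; B, G, H → D, E applies, adding D. So (C, F, G)⁺ = {B, C, D, E, F, G, H}.
This closure contains every attribute of U2, so U1 ∩ U2 → U2. The join is lossless.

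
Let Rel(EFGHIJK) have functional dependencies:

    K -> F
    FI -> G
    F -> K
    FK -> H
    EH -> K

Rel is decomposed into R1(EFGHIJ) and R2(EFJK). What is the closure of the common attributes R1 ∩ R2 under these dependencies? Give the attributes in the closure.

R1 ∩ R2 = {EFJ}.
F → K applies, adding K
FK → H applies, adding H
Closure: {EFHJK}.

EFHJK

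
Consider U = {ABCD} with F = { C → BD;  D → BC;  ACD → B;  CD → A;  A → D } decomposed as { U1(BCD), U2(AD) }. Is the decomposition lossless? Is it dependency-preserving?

Lossless test: (D)⁺ = {ABCD}, which contains all of one fragment — lossless.
Dependency preservation: ACD → B; CD → A are not contained in any single fragment, but the restricted closure of each left-hand side across the fragments still reaches the right-hand side; the remaining FDs each lie inside some fragment. All dependencies are preserved.

lossless and dependency-preserving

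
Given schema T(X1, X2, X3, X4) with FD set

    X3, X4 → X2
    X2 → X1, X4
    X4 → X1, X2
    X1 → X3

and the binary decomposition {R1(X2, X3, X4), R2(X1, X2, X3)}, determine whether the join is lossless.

Yes

Common attributes: R1 ∩ R2 = {X2, X3}.
Closure of {X2, X3}: X2 → X1, X4 applies, adding X1, X4. So (X2, X3)⁺ = {X1, X2, X3, X4}.
This closure contains every attribute of R1, so R1 ∩ R2 → R1. The join is lossless.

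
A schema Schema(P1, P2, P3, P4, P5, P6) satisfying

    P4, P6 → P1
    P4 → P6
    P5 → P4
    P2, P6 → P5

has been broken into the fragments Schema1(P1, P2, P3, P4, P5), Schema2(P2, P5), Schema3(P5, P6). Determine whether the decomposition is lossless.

Yes

Chase test. Columns are P1, P2, P3, P4, P5, P6; row i has aⱼ where attribute j ∈ Schemai, else bᵢⱼ.
Initial tableau (one row per fragment):
  row 1: a1 a2 a3 a4 a5 b16
  row 2: b21 a2 b23 b24 a5 b26
  row 3: b31 b32 b33 b34 a5 a6
Rows 1 and 2 agree on P5; apply P5→P4 and equate their P4 entries.
Rows 1 and 3 agree on P5; apply P5→P4 and equate their P4 entries.
Rows 1 and 2 agree on P4; apply P4→P6 and equate their P6 entries.
Rows 1 and 3 agree on P4; apply P4→P6 and equate their P6 entries.
Rows 1 and 2 agree on P4, P6; apply P4, P6→P1 and equate their P1 entries.
Rows 1 and 3 agree on P4, P6; apply P4, P6→P1 and equate their P1 entries.
Row 1 is now all distinguished symbols — the join is lossless.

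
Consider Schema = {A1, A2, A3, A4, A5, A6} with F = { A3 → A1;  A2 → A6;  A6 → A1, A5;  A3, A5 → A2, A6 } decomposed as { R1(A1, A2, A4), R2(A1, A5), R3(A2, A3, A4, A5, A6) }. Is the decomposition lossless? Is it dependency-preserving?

Lossless test (chase): Rows 1 and 3 agree on A2; apply A2→A6 and equate their A6 entries. Rows 1 and 3 agree on A6; apply A6→A1, A5 and equate their A1, A5 entries. Row 3 is now all distinguished symbols — the join is lossless.
Dependency preservation: the restricted closure of {A3} across the fragments never reaches {A1}, so A3 → A1 cannot be enforced without a join — not preserved.

lossless but not dependency-preserving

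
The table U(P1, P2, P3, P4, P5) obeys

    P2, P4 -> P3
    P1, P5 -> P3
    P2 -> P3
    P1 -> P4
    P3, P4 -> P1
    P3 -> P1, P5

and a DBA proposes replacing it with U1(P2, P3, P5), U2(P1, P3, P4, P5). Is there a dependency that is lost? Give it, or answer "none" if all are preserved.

P2, P4 → P3: restricted closure across fragments reaches P3.
P1, P5 → P3 lies within U2.
P2 → P3 lies within U1.
P1 → P4 lies within U2.
P3, P4 → P1 lies within U2.
P3 → P1, P5 lies within U2.
Every dependency is enforceable on the fragments, so the decomposition is dependency-preserving.

none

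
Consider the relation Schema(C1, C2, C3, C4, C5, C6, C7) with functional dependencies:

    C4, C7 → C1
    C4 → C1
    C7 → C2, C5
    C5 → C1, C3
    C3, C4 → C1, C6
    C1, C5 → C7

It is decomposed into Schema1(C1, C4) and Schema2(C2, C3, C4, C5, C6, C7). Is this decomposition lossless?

Yes

Common attributes: Schema1 ∩ Schema2 = {C4}.
Closure of {C4}: C4 → C1 applies, adding C1. So (C4)⁺ = {C1, C4}.
This closure contains every attribute of Schema1, so Schema1 ∩ Schema2 → Schema1. The join is lossless.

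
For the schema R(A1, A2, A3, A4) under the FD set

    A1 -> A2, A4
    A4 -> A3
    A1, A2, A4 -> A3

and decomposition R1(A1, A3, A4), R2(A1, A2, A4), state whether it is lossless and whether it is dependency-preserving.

lossless and dependency-preserving

Lossless test: (A1, A4)⁺ = {A1, A2, A3, A4}, which contains all of one fragment — lossless.
Dependency preservation: A1, A2, A4 → A3 is not contained in any single fragment, but the restricted closure of its left-hand side across the fragments still reaches the right-hand side; the remaining FDs each lie inside some fragment. All dependencies are preserved.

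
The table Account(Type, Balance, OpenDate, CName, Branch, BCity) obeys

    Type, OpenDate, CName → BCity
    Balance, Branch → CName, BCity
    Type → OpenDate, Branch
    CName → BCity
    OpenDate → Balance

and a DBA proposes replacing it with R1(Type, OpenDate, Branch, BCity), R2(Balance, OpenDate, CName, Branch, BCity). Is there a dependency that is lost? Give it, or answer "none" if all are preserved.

Type, OpenDate, CName → BCity: restricted closure across fragments reaches BCity.
Balance, Branch → CName, BCity lies within R2.
Type → OpenDate, Branch lies within R1.
CName → BCity lies within R2.
OpenDate → Balance lies within R2.
Every dependency is enforceable on the fragments, so the decomposition is dependency-preserving.

none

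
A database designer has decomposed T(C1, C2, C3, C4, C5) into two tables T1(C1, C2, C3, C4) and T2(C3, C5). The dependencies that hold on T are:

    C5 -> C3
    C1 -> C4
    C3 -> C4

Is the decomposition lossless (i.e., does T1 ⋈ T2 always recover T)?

Common attributes: T1 ∩ T2 = {C3}.
Closure of {C3}: C3 → C4 applies, adding C4. So (C3)⁺ = {C3, C4}.
The closure contains neither all of T1 = {C1, C2, C3, C4} nor all of T2 = {C3, C5}, so the common attributes are not a superkey of either fragment. The join is lossy.

No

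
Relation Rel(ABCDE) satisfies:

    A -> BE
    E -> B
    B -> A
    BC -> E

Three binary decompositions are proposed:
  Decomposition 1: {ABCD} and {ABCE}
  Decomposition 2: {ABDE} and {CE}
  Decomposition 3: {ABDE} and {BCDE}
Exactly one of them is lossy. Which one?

Decomposition 1: common = {ABC}, closure = {ABCE} → lossless.
Decomposition 2: common = {E}, closure = {ABE} → lossy.
Decomposition 3: common = {BDE}, closure = {ABDE} → lossless.

Decomposition 2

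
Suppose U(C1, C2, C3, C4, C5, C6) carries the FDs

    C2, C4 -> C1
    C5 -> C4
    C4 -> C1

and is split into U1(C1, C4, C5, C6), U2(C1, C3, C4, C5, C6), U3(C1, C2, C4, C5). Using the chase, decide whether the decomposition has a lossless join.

No

Chase test. Columns are C1, C2, C3, C4, C5, C6; row i has aⱼ where attribute j ∈ Ui, else bᵢⱼ.
Initial tableau (one row per fragment):
  row 1: a1 b12 b13 a4 a5 a6
  row 2: a1 b22 a3 a4 a5 a6
  row 3: a1 a2 b33 a4 a5 b36
No row becomes fully distinguished — the join is lossy.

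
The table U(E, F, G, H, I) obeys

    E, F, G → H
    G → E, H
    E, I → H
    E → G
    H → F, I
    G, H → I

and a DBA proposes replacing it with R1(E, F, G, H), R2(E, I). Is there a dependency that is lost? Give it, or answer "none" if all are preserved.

Check H → F, I: no single fragment contains all of {F, H, I}, and the restricted closure of {H} across the fragments never reaches {F, I}.
E, F, G → H is preserved.
G → E, H is preserved.
E, I → H is preserved.
E → G is preserved.
G, H → I is preserved.

H → F, I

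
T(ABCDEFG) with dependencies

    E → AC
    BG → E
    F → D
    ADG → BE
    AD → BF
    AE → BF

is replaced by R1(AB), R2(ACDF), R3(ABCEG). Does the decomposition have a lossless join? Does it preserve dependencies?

lossy and not dependency-preserving

Lossless test (chase): applying each FD to every pair of rows produces no changes in the tableau, so no row becomes fully distinguished — the join is lossy.
Dependency preservation: the restricted closure of {ADG} across the fragments never reaches {BE}, so ADG → BE cannot be enforced without a join — not preserved.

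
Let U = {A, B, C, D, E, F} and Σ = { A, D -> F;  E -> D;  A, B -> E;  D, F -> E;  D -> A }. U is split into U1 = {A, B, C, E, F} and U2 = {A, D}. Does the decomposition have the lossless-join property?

Common attributes: U1 ∩ U2 = {A}.
No dependency enlarges {A}, so (A)⁺ = {A}.
The closure contains neither all of U1 = {A, B, C, E, F} nor all of U2 = {A, D}, so the common attributes are not a superkey of either fragment. The join is lossy.

No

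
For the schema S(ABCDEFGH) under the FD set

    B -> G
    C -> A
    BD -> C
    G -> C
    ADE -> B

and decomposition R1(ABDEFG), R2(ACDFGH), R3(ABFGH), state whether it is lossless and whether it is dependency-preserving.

lossy but dependency-preserving

Lossless test (chase): Rows 1 and 2 agree on G; apply G→C and equate their C entries. Rows 1 and 3 agree on G; apply G→C and equate their C entries. No row becomes fully distinguished — the join is lossy.
Dependency preservation: BD → C is not contained in any single fragment, but the restricted closure of its left-hand side across the fragments still reaches the right-hand side; the remaining FDs each lie inside some fragment. All dependencies are preserved.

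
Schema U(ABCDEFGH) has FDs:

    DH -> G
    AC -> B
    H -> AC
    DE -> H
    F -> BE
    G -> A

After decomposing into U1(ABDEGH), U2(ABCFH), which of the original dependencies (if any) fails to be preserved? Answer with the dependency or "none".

Check F → BE: no single fragment contains all of {BEF}, and the restricted closure of {F} across the fragments never reaches {BE}.
DH → G is preserved.
AC → B is preserved.
H → AC is preserved.
DE → H is preserved.
G → A is preserved.

F -> BE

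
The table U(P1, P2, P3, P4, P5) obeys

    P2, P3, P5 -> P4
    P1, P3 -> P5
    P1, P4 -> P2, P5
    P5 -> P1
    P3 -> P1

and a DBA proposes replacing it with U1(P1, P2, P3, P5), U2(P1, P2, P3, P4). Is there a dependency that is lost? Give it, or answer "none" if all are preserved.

P1, P4 -> P2, P5

Check P1, P4 → P2, P5: no single fragment contains all of {P1, P2, P4, P5}, and the restricted closure of {P1, P4} across the fragments never reaches {P2, P5}.
P2, P3, P5 → P4 is preserved.
P1, P3 → P5 is preserved.
P5 → P1 is preserved.
P3 → P1 is preserved.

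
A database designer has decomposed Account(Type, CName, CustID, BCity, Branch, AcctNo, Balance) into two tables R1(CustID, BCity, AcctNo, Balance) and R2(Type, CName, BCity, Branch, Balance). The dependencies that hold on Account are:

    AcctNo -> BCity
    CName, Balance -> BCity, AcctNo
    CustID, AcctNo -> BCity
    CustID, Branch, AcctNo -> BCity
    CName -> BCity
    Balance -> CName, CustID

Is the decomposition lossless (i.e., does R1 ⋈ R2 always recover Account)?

Common attributes: R1 ∩ R2 = {BCity, Balance}.
Closure of {BCity, Balance}: Balance → CName, CustID applies, adding CName, CustID; CName, Balance → BCity, AcctNo applies, adding AcctNo. So (BCity, Balance)⁺ = {CName, CustID, BCity, AcctNo, Balance}.
This closure contains every attribute of R1, so R1 ∩ R2 → R1. The join is lossless.

Yes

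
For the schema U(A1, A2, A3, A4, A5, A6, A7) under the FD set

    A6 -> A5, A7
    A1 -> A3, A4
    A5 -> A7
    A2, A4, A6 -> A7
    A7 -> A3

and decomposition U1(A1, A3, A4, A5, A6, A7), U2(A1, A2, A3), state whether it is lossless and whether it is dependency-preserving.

Lossless test: (A1, A3)⁺ = {A1, A3, A4}, which is a superkey of neither fragment — lossy.
Dependency preservation: A2, A4, A6 → A7 is not contained in any single fragment, but the restricted closure of its left-hand side across the fragments still reaches the right-hand side; the remaining FDs each lie inside some fragment. All dependencies are preserved.

lossy but dependency-preserving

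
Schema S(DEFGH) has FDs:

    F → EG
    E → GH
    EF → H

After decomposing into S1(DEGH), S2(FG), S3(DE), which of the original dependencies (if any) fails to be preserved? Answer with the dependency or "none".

F → EG

Check F → EG: no single fragment contains all of {EFG}, and the restricted closure of {F} across the fragments never reaches {EG}.
E → GH is preserved.
EF → H is preserved.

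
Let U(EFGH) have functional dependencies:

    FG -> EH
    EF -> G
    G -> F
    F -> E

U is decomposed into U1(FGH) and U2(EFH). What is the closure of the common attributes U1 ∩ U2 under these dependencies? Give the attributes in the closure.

U1 ∩ U2 = {FH}.
F → E applies, adding E
EF → G applies, adding G
Closure: {EFGH}.

EFGH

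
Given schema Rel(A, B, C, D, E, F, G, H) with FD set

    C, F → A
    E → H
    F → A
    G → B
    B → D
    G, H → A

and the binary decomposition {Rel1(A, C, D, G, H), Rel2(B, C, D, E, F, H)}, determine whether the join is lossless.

No

Common attributes: Rel1 ∩ Rel2 = {C, D, H}.
No dependency enlarges {C, D, H}, so (C, D, H)⁺ = {C, D, H}.
The closure contains neither all of Rel1 = {A, C, D, G, H} nor all of Rel2 = {B, C, D, E, F, H}, so the common attributes are not a superkey of either fragment. The join is lossy.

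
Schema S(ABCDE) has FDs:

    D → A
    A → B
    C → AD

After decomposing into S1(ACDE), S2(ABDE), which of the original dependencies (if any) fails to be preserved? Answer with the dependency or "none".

D → A lies within S1.
A → B lies within S2.
C → AD lies within S1.
Every dependency is enforceable on the fragments, so the decomposition is dependency-preserving.

none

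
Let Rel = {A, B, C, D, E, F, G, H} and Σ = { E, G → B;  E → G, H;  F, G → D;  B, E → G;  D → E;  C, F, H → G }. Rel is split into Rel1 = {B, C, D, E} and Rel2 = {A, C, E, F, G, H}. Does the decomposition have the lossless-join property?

Common attributes: Rel1 ∩ Rel2 = {C, E}.
Closure of {C, E}: E → G, H applies, adding G, H; E, G → B applies, adding B. So (C, E)⁺ = {B, C, E, G, H}.
The closure contains neither all of Rel1 = {B, C, D, E} nor all of Rel2 = {A, C, E, F, G, H}, so the common attributes are not a superkey of either fragment. The join is lossy.

No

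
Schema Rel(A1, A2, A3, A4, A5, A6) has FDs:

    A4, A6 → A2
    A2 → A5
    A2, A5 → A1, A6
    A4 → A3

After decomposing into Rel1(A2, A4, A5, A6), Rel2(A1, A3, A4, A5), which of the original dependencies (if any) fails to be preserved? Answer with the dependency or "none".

Check A2, A5 → A1, A6: no single fragment contains all of {A1, A2, A5, A6}, and the restricted closure of {A2, A5} across the fragments never reaches {A1, A6}.
A4, A6 → A2 is preserved.
A2 → A5 is preserved.
A4 → A3 is preserved.

A2, A5 → A1, A6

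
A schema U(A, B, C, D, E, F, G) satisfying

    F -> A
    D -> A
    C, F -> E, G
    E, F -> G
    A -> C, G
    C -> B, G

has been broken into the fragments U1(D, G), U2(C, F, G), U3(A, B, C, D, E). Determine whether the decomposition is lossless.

No

Chase test. Columns are A, B, C, D, E, F, G; row i has aⱼ where attribute j ∈ Ui, else bᵢⱼ.
Initial tableau (one row per fragment):
  row 1: b11 b12 b13 a4 b15 b16 a7
  row 2: b21 b22 a3 b24 b25 a6 a7
  row 3: a1 a2 a3 a4 a5 b36 b37
Rows 1 and 3 agree on D; apply D→A and equate their A entries.
Rows 1 and 3 agree on A; apply A→C, G and equate their C, G entries.
Rows 1 and 2 agree on C; apply C→B, G and equate their B, G entries.
Rows 1 and 3 agree on C; apply C→B, G and equate their B, G entries.
No row becomes fully distinguished — the join is lossy.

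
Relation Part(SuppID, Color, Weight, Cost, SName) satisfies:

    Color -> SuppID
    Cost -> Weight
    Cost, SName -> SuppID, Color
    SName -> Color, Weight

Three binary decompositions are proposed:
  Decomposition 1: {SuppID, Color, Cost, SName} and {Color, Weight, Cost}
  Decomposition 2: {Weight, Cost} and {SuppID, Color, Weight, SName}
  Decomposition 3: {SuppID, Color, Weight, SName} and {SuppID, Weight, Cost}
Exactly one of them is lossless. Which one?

Decomposition 1: common = {Color, Cost}, closure = {SuppID, Color, Weight, Cost} → lossless.
Decomposition 2: common = {Weight}, closure = {Weight} → lossy.
Decomposition 3: common = {SuppID, Weight}, closure = {SuppID, Weight} → lossy.

Decomposition 1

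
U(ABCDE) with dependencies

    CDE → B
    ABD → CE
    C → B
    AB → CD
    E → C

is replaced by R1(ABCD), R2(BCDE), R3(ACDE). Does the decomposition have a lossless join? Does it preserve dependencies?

lossless and dependency-preserving

Lossless test (chase): Rows 2 and 3 agree on CDE; apply CDE→B and equate their B entries. Rows 1 and 3 agree on ABD; apply ABD→CE and equate their CE entries. Row 1 is now all distinguished symbols — the join is lossless.
Dependency preservation: ABD → CE is not contained in any single fragment, but the restricted closure of its left-hand side across the fragments still reaches the right-hand side; the remaining FDs each lie inside some fragment. All dependencies are preserved.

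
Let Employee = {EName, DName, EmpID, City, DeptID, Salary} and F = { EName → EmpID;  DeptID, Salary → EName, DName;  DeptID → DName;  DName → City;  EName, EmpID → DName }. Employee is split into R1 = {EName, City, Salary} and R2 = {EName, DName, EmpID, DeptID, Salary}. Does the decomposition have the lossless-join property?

Common attributes: R1 ∩ R2 = {EName, Salary}.
Closure of {EName, Salary}: EName → EmpID applies, adding EmpID; EName, EmpID → DName applies, adding DName; DName → City applies, adding City. So (EName, Salary)⁺ = {EName, DName, EmpID, City, Salary}.
This closure contains every attribute of R1, so R1 ∩ R2 → R1. The join is lossless.

Yes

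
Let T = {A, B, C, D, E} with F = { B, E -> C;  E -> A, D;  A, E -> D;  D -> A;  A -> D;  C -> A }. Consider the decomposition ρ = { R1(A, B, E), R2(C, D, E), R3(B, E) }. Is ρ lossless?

No

Chase test. Columns are A, B, C, D, E; row i has aⱼ where attribute j ∈ Ri, else bᵢⱼ.
Initial tableau (one row per fragment):
  row 1: a1 a2 b13 b14 a5
  row 2: b21 b22 a3 a4 a5
  row 3: b31 a2 b33 b34 a5
Rows 1 and 3 agree on B, E; apply B, E→C and equate their C entries.
Rows 1 and 2 agree on E; apply E→A, D and equate their A, D entries.
Rows 1 and 3 agree on E; apply E→A, D and equate their A, D entries.
No row becomes fully distinguished — the join is lossy.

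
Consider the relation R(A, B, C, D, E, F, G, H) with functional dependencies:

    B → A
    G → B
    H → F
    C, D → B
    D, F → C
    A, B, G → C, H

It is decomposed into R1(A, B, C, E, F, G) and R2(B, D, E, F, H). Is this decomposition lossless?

No

Common attributes: R1 ∩ R2 = {B, E, F}.
Closure of {B, E, F}: B → A applies, adding A. So (B, E, F)⁺ = {A, B, E, F}.
The closure contains neither all of R1 = {A, B, C, E, F, G} nor all of R2 = {B, D, E, F, H}, so the common attributes are not a superkey of either fragment. The join is lossy.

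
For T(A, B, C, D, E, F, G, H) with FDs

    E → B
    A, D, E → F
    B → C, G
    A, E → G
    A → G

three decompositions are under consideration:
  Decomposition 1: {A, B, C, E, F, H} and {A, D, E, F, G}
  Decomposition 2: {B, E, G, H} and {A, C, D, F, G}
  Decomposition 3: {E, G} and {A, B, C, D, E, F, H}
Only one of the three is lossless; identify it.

Decomposition 1: common = {A, E, F}, closure = {A, B, C, E, F, G} → lossy.
Decomposition 2: common = {G}, closure = {G} → lossy.
Decomposition 3: common = {E}, closure = {B, C, E, G} → lossless.

Decomposition 3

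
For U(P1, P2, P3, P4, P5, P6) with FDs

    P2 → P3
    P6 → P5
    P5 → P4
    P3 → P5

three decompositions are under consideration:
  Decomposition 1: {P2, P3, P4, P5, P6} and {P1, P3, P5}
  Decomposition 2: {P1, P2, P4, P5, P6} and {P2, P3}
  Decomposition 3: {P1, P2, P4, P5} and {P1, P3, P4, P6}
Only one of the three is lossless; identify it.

Decomposition 1: common = {P3, P5}, closure = {P3, P4, P5} → lossy.
Decomposition 2: common = {P2}, closure = {P2, P3, P4, P5} → lossless.
Decomposition 3: common = {P1, P4}, closure = {P1, P4} → lossy.

Decomposition 2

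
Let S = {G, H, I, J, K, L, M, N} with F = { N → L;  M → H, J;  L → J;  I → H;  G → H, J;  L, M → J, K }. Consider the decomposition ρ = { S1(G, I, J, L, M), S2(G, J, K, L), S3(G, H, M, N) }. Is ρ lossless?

Chase test. Columns are G, H, I, J, K, L, M, N; row i has aⱼ where attribute j ∈ Si, else bᵢⱼ.
Initial tableau (one row per fragment):
  row 1: a1 b12 a3 a4 b15 a6 a7 b18
  row 2: a1 b22 b23 a4 a5 a6 b27 b28
  row 3: a1 a2 b33 b34 b35 b36 a7 a8
Rows 1 and 3 agree on M; apply M→H, J and equate their H, J entries.
Rows 1 and 2 agree on G; apply G→H, J and equate their H, J entries.
No row becomes fully distinguished — the join is lossy.

No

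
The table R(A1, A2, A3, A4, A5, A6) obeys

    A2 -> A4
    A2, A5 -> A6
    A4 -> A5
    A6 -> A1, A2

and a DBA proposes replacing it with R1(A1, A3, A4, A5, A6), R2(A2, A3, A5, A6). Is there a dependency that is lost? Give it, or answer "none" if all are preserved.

A2 → A4: restricted closure across fragments reaches A4.
A2, A5 → A6 lies within R2.
A4 → A5 lies within R1.
A6 → A1, A2: restricted closure across fragments reaches A1, A2.
Every dependency is enforceable on the fragments, so the decomposition is dependency-preserving.

none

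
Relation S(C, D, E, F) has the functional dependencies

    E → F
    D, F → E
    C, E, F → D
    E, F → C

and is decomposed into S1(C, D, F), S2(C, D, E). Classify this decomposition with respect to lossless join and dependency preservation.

Lossless test: (C, D)⁺ = {C, D}, which is a superkey of neither fragment — lossy.
Dependency preservation: the restricted closure of {E} across the fragments never reaches {F}, so E → F cannot be enforced without a join — not preserved.

lossy and not dependency-preserving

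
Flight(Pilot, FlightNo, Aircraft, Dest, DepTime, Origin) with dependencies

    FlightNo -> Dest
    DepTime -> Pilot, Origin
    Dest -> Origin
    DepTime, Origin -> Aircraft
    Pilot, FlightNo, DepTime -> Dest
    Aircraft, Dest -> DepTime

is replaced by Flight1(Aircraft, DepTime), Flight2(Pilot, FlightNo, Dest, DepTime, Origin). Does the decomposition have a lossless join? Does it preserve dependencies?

lossless but not dependency-preserving

Lossless test: (DepTime)⁺ = {Pilot, Aircraft, DepTime, Origin}, which contains all of one fragment — lossless.
Dependency preservation: the restricted closure of {Aircraft, Dest} across the fragments never reaches {DepTime}, so Aircraft, Dest → DepTime cannot be enforced without a join — not preserved.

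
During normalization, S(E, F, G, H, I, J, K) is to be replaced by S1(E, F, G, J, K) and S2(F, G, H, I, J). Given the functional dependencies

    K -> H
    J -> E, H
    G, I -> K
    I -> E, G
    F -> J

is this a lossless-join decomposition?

Common attributes: S1 ∩ S2 = {F, G, J}.
Closure of {F, G, J}: J → E, H applies, adding E, H. So (F, G, J)⁺ = {E, F, G, H, J}.
The closure contains neither all of S1 = {E, F, G, J, K} nor all of S2 = {F, G, H, I, J}, so the common attributes are not a superkey of either fragment. The join is lossy.

No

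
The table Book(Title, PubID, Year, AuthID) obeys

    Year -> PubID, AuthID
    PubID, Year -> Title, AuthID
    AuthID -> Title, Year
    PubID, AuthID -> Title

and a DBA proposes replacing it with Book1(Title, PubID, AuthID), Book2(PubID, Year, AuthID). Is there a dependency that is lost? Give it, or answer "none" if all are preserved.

none

Year → PubID, AuthID lies within Book2.
PubID, Year → Title, AuthID: restricted closure across fragments reaches Title, AuthID.
AuthID → Title, Year: restricted closure across fragments reaches Title, Year.
PubID, AuthID → Title lies within Book1.
Every dependency is enforceable on the fragments, so the decomposition is dependency-preserving.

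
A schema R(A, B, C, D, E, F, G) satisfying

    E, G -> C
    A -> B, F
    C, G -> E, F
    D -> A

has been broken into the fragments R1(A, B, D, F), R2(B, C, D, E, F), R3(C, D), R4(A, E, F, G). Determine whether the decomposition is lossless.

No

Chase test. Columns are A, B, C, D, E, F, G; row i has aⱼ where attribute j ∈ Ri, else bᵢⱼ.
Initial tableau (one row per fragment):
  row 1: a1 a2 b13 a4 b15 a6 b17
  row 2: b21 a2 a3 a4 a5 a6 b27
  row 3: b31 b32 a3 a4 b35 b36 b37
  row 4: a1 b42 b43 b44 a5 a6 a7
Rows 1 and 4 agree on A; apply A→B, F and equate their B, F entries.
Rows 1 and 2 agree on D; apply D→A and equate their A entries.
Rows 1 and 3 agree on D; apply D→A and equate their A entries.
Rows 1 and 3 agree on A; apply A→B, F and equate their B, F entries.
No row becomes fully distinguished — the join is lossy.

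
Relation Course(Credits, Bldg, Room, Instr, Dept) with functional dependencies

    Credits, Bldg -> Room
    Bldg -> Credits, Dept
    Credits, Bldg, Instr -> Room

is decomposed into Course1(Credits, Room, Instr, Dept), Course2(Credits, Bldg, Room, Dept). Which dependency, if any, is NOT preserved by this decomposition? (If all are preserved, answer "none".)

Credits, Bldg → Room lies within Course2.
Bldg → Credits, Dept lies within Course2.
Credits, Bldg, Instr → Room: restricted closure across fragments reaches Room.
Every dependency is enforceable on the fragments, so the decomposition is dependency-preserving.

none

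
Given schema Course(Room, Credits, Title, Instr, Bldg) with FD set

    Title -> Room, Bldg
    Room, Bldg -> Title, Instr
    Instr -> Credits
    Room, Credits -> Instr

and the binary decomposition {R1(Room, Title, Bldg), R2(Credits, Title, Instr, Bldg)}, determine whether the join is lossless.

Common attributes: R1 ∩ R2 = {Title, Bldg}.
Closure of {Title, Bldg}: Title → Room, Bldg applies, adding Room; Room, Bldg → Title, Instr applies, adding Instr; Instr → Credits applies, adding Credits. So (Title, Bldg)⁺ = {Room, Credits, Title, Instr, Bldg}.
This closure contains every attribute of R1, so R1 ∩ R2 → R1. The join is lossless.

Yes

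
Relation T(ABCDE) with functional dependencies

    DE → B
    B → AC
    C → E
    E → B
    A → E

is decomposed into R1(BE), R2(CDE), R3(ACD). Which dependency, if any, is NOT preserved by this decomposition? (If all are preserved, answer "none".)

none

DE → B: restricted closure across fragments reaches B.
B → AC: restricted closure across fragments reaches AC.
C → E lies within R2.
E → B lies within R1.
A → E: restricted closure across fragments reaches E.
Every dependency is enforceable on the fragments, so the decomposition is dependency-preserving.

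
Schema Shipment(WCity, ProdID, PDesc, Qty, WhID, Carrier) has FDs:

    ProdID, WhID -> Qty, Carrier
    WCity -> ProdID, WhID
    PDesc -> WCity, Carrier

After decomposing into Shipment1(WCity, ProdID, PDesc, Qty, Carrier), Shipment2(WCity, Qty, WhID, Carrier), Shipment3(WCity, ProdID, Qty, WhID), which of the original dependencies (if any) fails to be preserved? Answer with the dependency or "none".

Check ProdID, WhID → Qty, Carrier: no single fragment contains all of {ProdID, Qty, WhID, Carrier}, and the restricted closure of {ProdID, WhID} across the fragments never reaches {Qty, Carrier}.
WCity → ProdID, WhID is preserved.
PDesc → WCity, Carrier is preserved.

ProdID, WhID -> Qty, Carrier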